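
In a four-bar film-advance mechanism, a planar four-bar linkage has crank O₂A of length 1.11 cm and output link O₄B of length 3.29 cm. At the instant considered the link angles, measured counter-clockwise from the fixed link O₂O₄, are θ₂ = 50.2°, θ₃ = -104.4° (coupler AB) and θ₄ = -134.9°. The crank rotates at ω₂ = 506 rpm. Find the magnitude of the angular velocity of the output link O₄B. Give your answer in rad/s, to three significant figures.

15.1

ω₂ = 52.99 rad/s (from 506 rpm).
Differentiating the loop-closure r₂e^{iθ₂}+r₃e^{iθ₃}=r₁+r₄e^{iθ₄} gives r₂ω₂e^{iθ₂}+r₃ω₃e^{iθ₃}=r₄ω₄e^{iθ₄}.
Eliminating the other unknown: ω₄ = r₂ω₂ sin(θ₂−θ₃) / [r₄ sin(θ₄−θ₃)].
Numerator sine = +0.42894; denominator sine = -0.50754.
Result = 0.0111·52.99·(+0.42894) / (0.0329·(-0.50754)) = -15.109 rad/s; magnitude 15.109 rad/s.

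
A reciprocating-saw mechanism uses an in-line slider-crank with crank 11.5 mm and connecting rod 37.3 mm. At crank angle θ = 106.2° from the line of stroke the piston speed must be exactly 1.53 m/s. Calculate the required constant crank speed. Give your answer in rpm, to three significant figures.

1450

For an in-line slider-crank, |v_piston| = rω|sinθ|·[1 + r cosθ/√(L² − r² sin²θ)].
With r = 0.0115 m, L = 0.0373 m, θ = 106.2°: the bracketed kinematic factor |dx/dθ| = 0.010049 m.
ω = v/|dx/dθ| = 1.53/0.010049 = 152.26 rad/s.
N = 60ω/(2π) = 1453.9 rpm.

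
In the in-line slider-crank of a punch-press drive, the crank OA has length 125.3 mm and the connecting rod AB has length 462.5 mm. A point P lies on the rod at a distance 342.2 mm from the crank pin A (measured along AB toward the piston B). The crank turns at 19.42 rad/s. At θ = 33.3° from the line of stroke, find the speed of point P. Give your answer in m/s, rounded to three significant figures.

1.65

ω = 19.42 rad/s.  Crank-pin speed |V_A| = rω = 2.4333 m/s, perpendicular to OA.
Rod angle: sinφ = −(r/L) sinθ ⇒ φ = -8.554°; ω_rod = −rω cosθ/√(L²−r²sin²θ) = -4.4469 rad/s.
V_P = V_A + ω_rod × AP, with AP = 0.3422 m along the rod.
Components: V_Px = −rω sinθ − a·ω_rod·sinφ = -1.5623 m/s;  V_Py = rω cosθ + a·ω_rod·cosφ = +0.52901 m/s.
|V_P| = √(V_Px² + V_Py²) = 1.6494 m/s.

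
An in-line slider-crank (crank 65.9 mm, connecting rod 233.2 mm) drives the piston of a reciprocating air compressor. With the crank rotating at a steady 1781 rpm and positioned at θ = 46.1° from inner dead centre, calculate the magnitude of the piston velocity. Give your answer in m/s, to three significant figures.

10.6

ω = 2π·1781/60 = 186.5 rad/s
For an in-line slider-crank, x = r cosθ + √(L² − r² sin²θ), so v = −rω sinθ·[1 + r cosθ/√(L² − r² sin²θ)].
With r = 0.0659 m, L = 0.2332 m, θ = 46.1°: √(L² − r² sin²θ) = 0.22831 m.
v = −0.0659·186.5·0.72055·[1 + 0.0659·0.69340/0.22831] = -10.629 m/s.
|v| = 10.629 m/s.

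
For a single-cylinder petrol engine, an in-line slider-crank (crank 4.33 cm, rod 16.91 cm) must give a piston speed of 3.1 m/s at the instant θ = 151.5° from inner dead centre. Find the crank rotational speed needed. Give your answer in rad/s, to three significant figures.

194

For an in-line slider-crank, |v_piston| = rω|sinθ|·[1 + r cosθ/√(L² − r² sin²θ)].
With r = 0.0433 m, L = 0.1691 m, θ = 151.5°: the bracketed kinematic factor |dx/dθ| = 0.015977 m.
ω = v/|dx/dθ| = 3.1/0.015977 = 194.03 rad/s.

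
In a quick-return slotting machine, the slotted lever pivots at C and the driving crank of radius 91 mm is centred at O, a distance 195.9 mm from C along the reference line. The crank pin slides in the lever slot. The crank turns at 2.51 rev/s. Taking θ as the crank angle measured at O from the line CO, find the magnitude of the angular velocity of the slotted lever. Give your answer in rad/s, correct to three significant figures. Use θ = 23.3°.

ω = 15.77 rad/s (from 2.51 rev/s).
Crank pin A relative to C: A = (d + r cosθ, r sinθ); lever angle φ = atan2(r sinθ, d + r cosθ).
Differentiating tanφ: φ̇ = rω(d cosθ + r)/(d² + r² + 2dr cosθ).
d² + r² + 2dr cosθ = |CA|² = 0.0794039 m²;  d cosθ + r = +0.27092 m.
|ω_lever| = |0.091·15.77·+0.27092| / 0.0794039 = 4.8967 rad/s.

4.90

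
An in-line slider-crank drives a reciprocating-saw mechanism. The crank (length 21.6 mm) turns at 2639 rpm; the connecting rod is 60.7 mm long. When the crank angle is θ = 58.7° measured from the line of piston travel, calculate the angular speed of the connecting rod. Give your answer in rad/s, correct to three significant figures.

ω = 276.4 rad/s (converted from 2639 rpm).
The rod makes angle φ with the slider axis where L sinφ = r sinθ; differentiating, L cosφ·φ̇ = r ω cosθ.
L cosφ = √(L² − r² sin²θ) = 0.057826 m.
|ω_rod| = r ω |cosθ| / √(L² − r² sin²θ) = 0.0216·276.4·0.51952/0.057826 = 53.629 rad/s.

53.6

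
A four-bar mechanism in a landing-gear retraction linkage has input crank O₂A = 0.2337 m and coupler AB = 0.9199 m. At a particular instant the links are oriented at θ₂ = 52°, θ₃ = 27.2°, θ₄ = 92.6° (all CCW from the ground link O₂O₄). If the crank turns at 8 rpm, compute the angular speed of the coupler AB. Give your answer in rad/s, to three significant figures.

ω₂ = 0.8378 rad/s (from 8 rpm).
Differentiating the loop-closure r₂e^{iθ₂}+r₃e^{iθ₃}=r₁+r₄e^{iθ₄} gives r₂ω₂e^{iθ₂}+r₃ω₃e^{iθ₃}=r₄ω₄e^{iθ₄}.
Eliminating the other unknown: ω₃ = r₂ω₂ sin(θ₄−θ₂) / [r₃ sin(θ₃−θ₄)].
Numerator sine = +0.65077; denominator sine = -0.90924.
Result = 0.2337·0.8378·(+0.65077) / (0.9199·(-0.90924)) = -0.15233 rad/s; magnitude 0.15233 rad/s.

0.152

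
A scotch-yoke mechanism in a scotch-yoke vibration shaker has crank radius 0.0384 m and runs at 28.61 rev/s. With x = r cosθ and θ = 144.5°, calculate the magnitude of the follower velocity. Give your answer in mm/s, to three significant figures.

4010

ω = 179.8 rad/s (from 28.61 rev/s).
x = r cosθ ⇒ ẋ = −rω sinθ.
|v| = rω|sinθ| = 0.0384·179.8·|sin 144.5°| = 4.0085 m/s = 4008.5 mm/s.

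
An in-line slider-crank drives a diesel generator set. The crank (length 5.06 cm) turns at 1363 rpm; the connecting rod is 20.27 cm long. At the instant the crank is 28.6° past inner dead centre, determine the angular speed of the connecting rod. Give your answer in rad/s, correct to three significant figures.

31.5

ω = 142.7 rad/s (converted from 1363 rpm).
The rod makes angle φ with the slider axis where L sinφ = r sinθ; differentiating, L cosφ·φ̇ = r ω cosθ.
L cosφ = √(L² − r² sin²θ) = 0.20125 m.
|ω_rod| = r ω |cosθ| / √(L² − r² sin²θ) = 0.0506·142.7·0.87798/0.20125 = 31.509 rad/s.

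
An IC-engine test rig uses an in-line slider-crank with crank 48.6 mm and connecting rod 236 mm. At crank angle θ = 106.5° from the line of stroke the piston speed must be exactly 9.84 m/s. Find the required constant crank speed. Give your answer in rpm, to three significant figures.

2140

For an in-line slider-crank, |v_piston| = rω|sinθ|·[1 + r cosθ/√(L² − r² sin²θ)].
With r = 0.0486 m, L = 0.236 m, θ = 106.5°: the bracketed kinematic factor |dx/dθ| = 0.043818 m.
ω = v/|dx/dθ| = 9.84/0.043818 = 224.56 rad/s.
N = 60ω/(2π) = 2144.4 rpm.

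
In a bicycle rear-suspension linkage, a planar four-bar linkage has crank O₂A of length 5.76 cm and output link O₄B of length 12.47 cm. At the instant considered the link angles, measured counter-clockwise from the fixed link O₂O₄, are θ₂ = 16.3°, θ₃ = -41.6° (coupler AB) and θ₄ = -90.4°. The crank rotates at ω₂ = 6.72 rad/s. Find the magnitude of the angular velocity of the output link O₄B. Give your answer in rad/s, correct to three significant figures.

ω₂ = 6.72 rad/s
Differentiating the loop-closure r₂e^{iθ₂}+r₃e^{iθ₃}=r₁+r₄e^{iθ₄} gives r₂ω₂e^{iθ₂}+r₃ω₃e^{iθ₃}=r₄ω₄e^{iθ₄}.
Eliminating the other unknown: ω₄ = r₂ω₂ sin(θ₂−θ₃) / [r₄ sin(θ₄−θ₃)].
Numerator sine = +0.84712; denominator sine = -0.75241.
Result = 0.0576·6.72·(+0.84712) / (0.1247·(-0.75241)) = -3.4947 rad/s; magnitude 3.4947 rad/s.

3.49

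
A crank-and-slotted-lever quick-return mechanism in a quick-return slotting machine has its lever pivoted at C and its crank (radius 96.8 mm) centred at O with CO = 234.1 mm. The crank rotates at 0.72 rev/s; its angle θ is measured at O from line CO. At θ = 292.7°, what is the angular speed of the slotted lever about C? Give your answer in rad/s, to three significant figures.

1.00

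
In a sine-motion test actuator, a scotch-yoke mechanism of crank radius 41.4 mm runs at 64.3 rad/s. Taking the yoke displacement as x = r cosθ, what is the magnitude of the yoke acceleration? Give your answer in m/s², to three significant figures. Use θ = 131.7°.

114

ω = 64.3 rad/s
x = r cosθ ⇒ ẍ = −rω² cosθ (ω constant).
|a| = rω²|cosθ| = 0.0414·(64.3)²·|cos 131.7°| = 113.87 m/s².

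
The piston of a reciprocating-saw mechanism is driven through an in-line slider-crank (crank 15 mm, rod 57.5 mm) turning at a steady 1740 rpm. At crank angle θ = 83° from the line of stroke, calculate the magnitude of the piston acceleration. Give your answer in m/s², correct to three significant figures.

69.7

ω = 2π·1740/60 = 182.2 rad/s
x(θ) = r cosθ + √(L² − r² sin²θ); with ω constant, a = ω²·d²x/dθ².
d²x/dθ² = −r cosθ − r²(cos2θ)/√u − r⁴ sin²2θ/(4u^{3/2}),  u = L² − r² sin²θ = 0.00308459 m².
Substituting r = 0.015 m, L = 0.0575 m, θ = 83°: d²x/dθ² = +0.0020985 m.
a = ω²·d²x/dθ² = (182.2)²·(+0.0020985) = +69.673 m/s²;  |a| = 69.673 m/s².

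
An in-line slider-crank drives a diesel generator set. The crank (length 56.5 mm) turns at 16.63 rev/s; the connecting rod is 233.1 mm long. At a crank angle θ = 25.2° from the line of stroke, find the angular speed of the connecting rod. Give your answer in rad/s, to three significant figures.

23.0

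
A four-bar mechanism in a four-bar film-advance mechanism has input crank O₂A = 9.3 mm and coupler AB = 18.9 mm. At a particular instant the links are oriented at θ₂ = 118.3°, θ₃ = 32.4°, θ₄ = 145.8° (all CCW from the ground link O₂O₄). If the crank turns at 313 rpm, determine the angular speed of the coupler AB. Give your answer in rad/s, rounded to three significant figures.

8.11

ω₂ = 32.78 rad/s (from 313 rpm).
Differentiating the loop-closure r₂e^{iθ₂}+r₃e^{iθ₃}=r₁+r₄e^{iθ₄} gives r₂ω₂e^{iθ₂}+r₃ω₃e^{iθ₃}=r₄ω₄e^{iθ₄}.
Eliminating the other unknown: ω₃ = r₂ω₂ sin(θ₄−θ₂) / [r₃ sin(θ₃−θ₄)].
Numerator sine = +0.46175; denominator sine = -0.91775.
Result = 0.0093·32.78·(+0.46175) / (0.0189·(-0.91775)) = -8.1147 rad/s; magnitude 8.1147 rad/s.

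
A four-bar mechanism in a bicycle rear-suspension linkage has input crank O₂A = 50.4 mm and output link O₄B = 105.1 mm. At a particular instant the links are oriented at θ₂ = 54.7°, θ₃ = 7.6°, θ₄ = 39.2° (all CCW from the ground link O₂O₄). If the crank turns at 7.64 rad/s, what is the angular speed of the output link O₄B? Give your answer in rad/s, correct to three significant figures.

5.12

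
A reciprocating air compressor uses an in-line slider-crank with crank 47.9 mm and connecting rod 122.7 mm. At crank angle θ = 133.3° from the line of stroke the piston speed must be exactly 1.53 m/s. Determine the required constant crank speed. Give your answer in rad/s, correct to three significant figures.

60.9

For an in-line slider-crank, |v_piston| = rω|sinθ|·[1 + r cosθ/√(L² − r² sin²θ)].
With r = 0.0479 m, L = 0.1227 m, θ = 133.3°: the bracketed kinematic factor |dx/dθ| = 0.025126 m.
ω = v/|dx/dθ| = 1.53/0.025126 = 60.893 rad/s.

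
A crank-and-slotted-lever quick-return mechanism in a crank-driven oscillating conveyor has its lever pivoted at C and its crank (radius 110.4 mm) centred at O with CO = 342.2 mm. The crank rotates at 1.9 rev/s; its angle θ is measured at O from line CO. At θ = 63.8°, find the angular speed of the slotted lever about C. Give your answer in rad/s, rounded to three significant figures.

ω = 11.94 rad/s (from 1.9 rev/s).
Crank pin A relative to C: A = (d + r cosθ, r sinθ); lever angle φ = atan2(r sinθ, d + r cosθ).
Differentiating tanφ: φ̇ = rω(d cosθ + r)/(d² + r² + 2dr cosθ).
d² + r² + 2dr cosθ = |CA|² = 0.162648 m²;  d cosθ + r = +0.26148 m.
|ω_lever| = |0.1104·11.94·+0.26148| / 0.162648 = 2.1188 rad/s.

2.12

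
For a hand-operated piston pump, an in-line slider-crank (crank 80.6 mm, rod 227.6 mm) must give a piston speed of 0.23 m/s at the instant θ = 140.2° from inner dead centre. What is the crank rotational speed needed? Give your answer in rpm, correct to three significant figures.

59.1

For an in-line slider-crank, |v_piston| = rω|sinθ|·[1 + r cosθ/√(L² − r² sin²θ)].
With r = 0.0806 m, L = 0.2276 m, θ = 140.2°: the bracketed kinematic factor |dx/dθ| = 0.037181 m.
ω = v/|dx/dθ| = 0.23/0.037181 = 6.186 rad/s.
N = 60ω/(2π) = 59.072 rpm.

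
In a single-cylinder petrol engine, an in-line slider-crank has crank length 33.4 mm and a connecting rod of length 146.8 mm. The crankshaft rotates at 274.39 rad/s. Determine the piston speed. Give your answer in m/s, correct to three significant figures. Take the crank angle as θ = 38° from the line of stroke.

6.66

ω = 274.4 rad/s
For an in-line slider-crank, x = r cosθ + √(L² − r² sin²θ), so v = −rω sinθ·[1 + r cosθ/√(L² − r² sin²θ)].
With r = 0.0334 m, L = 0.1468 m, θ = 38°: √(L² − r² sin²θ) = 0.14535 m.
v = −0.0334·274.4·0.61566·[1 + 0.0334·0.78801/0.14535] = -6.664 m/s.
|v| = 6.664 m/s.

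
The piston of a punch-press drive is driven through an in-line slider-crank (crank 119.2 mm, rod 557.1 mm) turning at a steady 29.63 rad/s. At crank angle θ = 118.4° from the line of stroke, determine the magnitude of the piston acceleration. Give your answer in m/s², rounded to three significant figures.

62.1

ω = 29.63 rad/s
x(θ) = r cosθ + √(L² − r² sin²θ); with ω constant, a = ω²·d²x/dθ².
d²x/dθ² = −r cosθ − r²(cos2θ)/√u − r⁴ sin²2θ/(4u^{3/2}),  u = L² − r² sin²θ = 0.299366 m².
Substituting r = 0.1192 m, L = 0.5571 m, θ = 118.4°: d²x/dθ² = +0.070698 m.
a = ω²·d²x/dθ² = (29.63)²·(+0.070698) = +62.069 m/s²;  |a| = 62.069 m/s².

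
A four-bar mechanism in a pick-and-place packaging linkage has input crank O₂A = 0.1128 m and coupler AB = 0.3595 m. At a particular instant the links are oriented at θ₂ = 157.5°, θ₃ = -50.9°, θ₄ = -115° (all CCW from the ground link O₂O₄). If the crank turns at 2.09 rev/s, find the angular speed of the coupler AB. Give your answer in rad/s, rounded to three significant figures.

ω₂ = 13.13 rad/s (from 2.09 rev/s).
Differentiating the loop-closure r₂e^{iθ₂}+r₃e^{iθ₃}=r₁+r₄e^{iθ₄} gives r₂ω₂e^{iθ₂}+r₃ω₃e^{iθ₃}=r₄ω₄e^{iθ₄}.
Eliminating the other unknown: ω₃ = r₂ω₂ sin(θ₄−θ₂) / [r₃ sin(θ₃−θ₄)].
Numerator sine = +0.99905; denominator sine = +0.89956.
Result = 0.1128·13.13·(+0.99905) / (0.3595·(+0.89956)) = +4.5761 rad/s; magnitude 4.5761 rad/s.

4.58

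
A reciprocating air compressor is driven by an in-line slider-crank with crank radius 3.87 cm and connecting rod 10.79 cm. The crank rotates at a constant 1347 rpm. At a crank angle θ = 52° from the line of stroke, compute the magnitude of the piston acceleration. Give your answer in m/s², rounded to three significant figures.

414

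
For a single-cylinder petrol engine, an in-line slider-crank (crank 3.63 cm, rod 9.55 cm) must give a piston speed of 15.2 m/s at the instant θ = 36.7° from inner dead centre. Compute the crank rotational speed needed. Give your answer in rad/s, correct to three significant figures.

For an in-line slider-crank, |v_piston| = rω|sinθ|·[1 + r cosθ/√(L² − r² sin²θ)].
With r = 0.0363 m, L = 0.0955 m, θ = 36.7°: the bracketed kinematic factor |dx/dθ| = 0.028483 m.
ω = v/|dx/dθ| = 15.2/0.028483 = 533.66 rad/s.

534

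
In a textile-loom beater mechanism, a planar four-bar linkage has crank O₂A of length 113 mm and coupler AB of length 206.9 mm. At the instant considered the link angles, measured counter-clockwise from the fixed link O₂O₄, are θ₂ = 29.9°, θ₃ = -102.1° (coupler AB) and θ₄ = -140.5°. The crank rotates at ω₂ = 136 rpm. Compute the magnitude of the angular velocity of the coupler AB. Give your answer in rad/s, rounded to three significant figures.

2.09

ω₂ = 14.24 rad/s (from 136 rpm).
Differentiating the loop-closure r₂e^{iθ₂}+r₃e^{iθ₃}=r₁+r₄e^{iθ₄} gives r₂ω₂e^{iθ₂}+r₃ω₃e^{iθ₃}=r₄ω₄e^{iθ₄}.
Eliminating the other unknown: ω₃ = r₂ω₂ sin(θ₄−θ₂) / [r₃ sin(θ₃−θ₄)].
Numerator sine = -0.16677; denominator sine = +0.62115.
Result = 0.113·14.24·(-0.16677) / (0.2069·(+0.62115)) = -2.0884 rad/s; magnitude 2.0884 rad/s.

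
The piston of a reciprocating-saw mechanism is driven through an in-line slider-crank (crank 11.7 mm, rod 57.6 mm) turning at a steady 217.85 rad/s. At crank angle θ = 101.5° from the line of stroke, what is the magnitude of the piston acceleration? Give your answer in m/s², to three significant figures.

216

ω = 217.8 rad/s
x(θ) = r cosθ + √(L² − r² sin²θ); with ω constant, a = ω²·d²x/dθ².
d²x/dθ² = −r cosθ − r²(cos2θ)/√u − r⁴ sin²2θ/(4u^{3/2}),  u = L² − r² sin²θ = 0.00318631 m².
Substituting r = 0.0117 m, L = 0.0576 m, θ = 101.5°: d²x/dθ² = +0.0045609 m.
a = ω²·d²x/dθ² = (217.8)²·(+0.0045609) = +216.46 m/s²;  |a| = 216.46 m/s².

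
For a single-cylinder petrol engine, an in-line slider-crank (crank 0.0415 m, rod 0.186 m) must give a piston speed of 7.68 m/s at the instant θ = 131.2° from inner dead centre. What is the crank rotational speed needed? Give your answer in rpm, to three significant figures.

For an in-line slider-crank, |v_piston| = rω|sinθ|·[1 + r cosθ/√(L² − r² sin²θ)].
With r = 0.0415 m, L = 0.186 m, θ = 131.2°: the bracketed kinematic factor |dx/dθ| = 0.02657 m.
ω = v/|dx/dθ| = 7.68/0.02657 = 289.05 rad/s.
N = 60ω/(2π) = 2760.2 rpm.

2760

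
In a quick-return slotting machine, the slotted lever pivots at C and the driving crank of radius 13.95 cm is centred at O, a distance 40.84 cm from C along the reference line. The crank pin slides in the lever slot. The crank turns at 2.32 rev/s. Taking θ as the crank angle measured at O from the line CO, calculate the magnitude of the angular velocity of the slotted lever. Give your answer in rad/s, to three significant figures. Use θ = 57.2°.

ω = 14.58 rad/s (from 2.32 rev/s).
Crank pin A relative to C: A = (d + r cosθ, r sinθ); lever angle φ = atan2(r sinθ, d + r cosθ).
Differentiating tanφ: φ̇ = rω(d cosθ + r)/(d² + r² + 2dr cosθ).
d² + r² + 2dr cosθ = |CA|² = 0.247975 m²;  d cosθ + r = +0.36073 m.
|ω_lever| = |0.1395·14.58·+0.36073| / 0.247975 = 2.9582 rad/s.

2.96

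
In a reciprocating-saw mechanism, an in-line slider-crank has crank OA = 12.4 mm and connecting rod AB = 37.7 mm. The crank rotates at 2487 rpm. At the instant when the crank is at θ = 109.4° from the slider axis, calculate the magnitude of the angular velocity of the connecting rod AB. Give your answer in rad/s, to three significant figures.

29.9

ω = 260.4 rad/s (converted from 2487 rpm).
The rod makes angle φ with the slider axis where L sinφ = r sinθ; differentiating, L cosφ·φ̇ = r ω cosθ.
L cosφ = √(L² − r² sin²θ) = 0.03584 m.
|ω_rod| = r ω |cosθ| / √(L² − r² sin²θ) = 0.0124·260.4·0.33216/0.03584 = 29.93 rad/s.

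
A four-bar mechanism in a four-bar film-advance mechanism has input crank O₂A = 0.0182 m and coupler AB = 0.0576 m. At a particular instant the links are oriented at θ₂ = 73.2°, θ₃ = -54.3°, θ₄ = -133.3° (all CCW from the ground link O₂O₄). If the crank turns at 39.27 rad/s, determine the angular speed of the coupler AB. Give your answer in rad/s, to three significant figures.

5.64

ω₂ = 39.27 rad/s
Differentiating the loop-closure r₂e^{iθ₂}+r₃e^{iθ₃}=r₁+r₄e^{iθ₄} gives r₂ω₂e^{iθ₂}+r₃ω₃e^{iθ₃}=r₄ω₄e^{iθ₄}.
Eliminating the other unknown: ω₃ = r₂ω₂ sin(θ₄−θ₂) / [r₃ sin(θ₃−θ₄)].
Numerator sine = +0.44620; denominator sine = +0.98163.
Result = 0.0182·39.27·(+0.44620) / (0.0576·(+0.98163)) = +5.6402 rad/s; magnitude 5.6402 rad/s.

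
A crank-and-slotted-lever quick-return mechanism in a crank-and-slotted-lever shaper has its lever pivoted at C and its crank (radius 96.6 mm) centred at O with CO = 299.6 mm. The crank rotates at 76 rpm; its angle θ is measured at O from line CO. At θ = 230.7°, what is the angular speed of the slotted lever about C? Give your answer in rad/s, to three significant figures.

1.15

ω = 7.959 rad/s (from 76 rpm).
Crank pin A relative to C: A = (d + r cosθ, r sinθ); lever angle φ = atan2(r sinθ, d + r cosθ).
Differentiating tanφ: φ̇ = rω(d cosθ + r)/(d² + r² + 2dr cosθ).
d² + r² + 2dr cosθ = |CA|² = 0.0624299 m²;  d cosθ + r = -0.093161 m.
|ω_lever| = |0.0966·7.959·-0.093161| / 0.0624299 = 1.1473 rad/s.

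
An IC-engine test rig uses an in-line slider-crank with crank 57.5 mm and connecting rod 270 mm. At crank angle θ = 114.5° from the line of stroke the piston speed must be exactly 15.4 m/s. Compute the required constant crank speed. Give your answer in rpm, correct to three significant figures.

For an in-line slider-crank, |v_piston| = rω|sinθ|·[1 + r cosθ/√(L² − r² sin²θ)].
With r = 0.0575 m, L = 0.27 m, θ = 114.5°: the bracketed kinematic factor |dx/dθ| = 0.047613 m.
ω = v/|dx/dθ| = 15.4/0.047613 = 323.44 rad/s.
N = 60ω/(2π) = 3088.7 rpm.

3090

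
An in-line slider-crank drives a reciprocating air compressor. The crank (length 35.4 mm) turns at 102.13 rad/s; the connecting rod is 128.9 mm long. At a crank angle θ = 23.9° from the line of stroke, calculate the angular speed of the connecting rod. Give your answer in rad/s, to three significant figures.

25.8

ω = 102.1 rad/s
The rod makes angle φ with the slider axis where L sinφ = r sinθ; differentiating, L cosφ·φ̇ = r ω cosθ.
L cosφ = √(L² − r² sin²θ) = 0.1281 m.
|ω_rod| = r ω |cosθ| / √(L² − r² sin²θ) = 0.0354·102.1·0.91425/0.1281 = 25.803 rad/s.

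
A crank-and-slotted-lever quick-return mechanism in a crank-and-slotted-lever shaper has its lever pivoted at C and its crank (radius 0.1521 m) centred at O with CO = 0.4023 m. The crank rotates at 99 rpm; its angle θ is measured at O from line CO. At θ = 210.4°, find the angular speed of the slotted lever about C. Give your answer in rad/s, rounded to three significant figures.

ω = 10.37 rad/s (from 99 rpm).
Crank pin A relative to C: A = (d + r cosθ, r sinθ); lever angle φ = atan2(r sinθ, d + r cosθ).
Differentiating tanφ: φ̇ = rω(d cosθ + r)/(d² + r² + 2dr cosθ).
d² + r² + 2dr cosθ = |CA|² = 0.0794256 m²;  d cosθ + r = -0.19489 m.
|ω_lever| = |0.1521·10.37·-0.19489| / 0.0794256 = 3.8692 rad/s.

3.87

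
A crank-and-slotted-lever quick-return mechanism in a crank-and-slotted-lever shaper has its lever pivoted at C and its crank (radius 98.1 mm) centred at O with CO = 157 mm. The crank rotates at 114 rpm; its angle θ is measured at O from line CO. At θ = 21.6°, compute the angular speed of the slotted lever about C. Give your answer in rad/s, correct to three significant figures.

4.54

ω = 11.94 rad/s (from 114 rpm).
Crank pin A relative to C: A = (d + r cosθ, r sinθ); lever angle φ = atan2(r sinθ, d + r cosθ).
Differentiating tanφ: φ̇ = rω(d cosθ + r)/(d² + r² + 2dr cosθ).
d² + r² + 2dr cosθ = |CA|² = 0.0629129 m²;  d cosθ + r = +0.24407 m.
|ω_lever| = |0.0981·11.94·+0.24407| / 0.0629129 = 4.5435 rad/s.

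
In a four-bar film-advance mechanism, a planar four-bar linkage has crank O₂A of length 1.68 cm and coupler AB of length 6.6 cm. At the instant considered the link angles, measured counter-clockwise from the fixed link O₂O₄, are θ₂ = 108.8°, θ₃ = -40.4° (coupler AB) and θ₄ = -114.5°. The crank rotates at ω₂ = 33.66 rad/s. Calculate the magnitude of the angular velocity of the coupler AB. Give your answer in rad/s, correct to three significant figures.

ω₂ = 33.66 rad/s
Differentiating the loop-closure r₂e^{iθ₂}+r₃e^{iθ₃}=r₁+r₄e^{iθ₄} gives r₂ω₂e^{iθ₂}+r₃ω₃e^{iθ₃}=r₄ω₄e^{iθ₄}.
Eliminating the other unknown: ω₃ = r₂ω₂ sin(θ₄−θ₂) / [r₃ sin(θ₃−θ₄)].
Numerator sine = +0.68582; denominator sine = +0.96174.
Result = 0.0168·33.66·(+0.68582) / (0.066·(+0.96174)) = +6.1098 rad/s; magnitude 6.1098 rad/s.

6.11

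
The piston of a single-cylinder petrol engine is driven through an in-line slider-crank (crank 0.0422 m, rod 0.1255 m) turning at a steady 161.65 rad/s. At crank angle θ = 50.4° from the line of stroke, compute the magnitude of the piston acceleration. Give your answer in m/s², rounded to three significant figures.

642

ω = 161.7 rad/s
x(θ) = r cosθ + √(L² − r² sin²θ); with ω constant, a = ω²·d²x/dθ².
d²x/dθ² = −r cosθ − r²(cos2θ)/√u − r⁴ sin²2θ/(4u^{3/2}),  u = L² − r² sin²θ = 0.014693 m².
Substituting r = 0.0422 m, L = 0.1255 m, θ = 50.4°: d²x/dθ² = -0.024576 m.
a = ω²·d²x/dθ² = (161.7)²·(-0.024576) = -642.19 m/s²;  |a| = 642.19 m/s².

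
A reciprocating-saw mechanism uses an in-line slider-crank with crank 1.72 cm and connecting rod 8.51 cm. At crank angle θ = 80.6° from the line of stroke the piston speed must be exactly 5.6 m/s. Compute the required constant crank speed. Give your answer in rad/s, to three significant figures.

319

For an in-line slider-crank, |v_piston| = rω|sinθ|·[1 + r cosθ/√(L² − r² sin²θ)].
With r = 0.0172 m, L = 0.0851 m, θ = 80.6°: the bracketed kinematic factor |dx/dθ| = 0.017541 m.
ω = v/|dx/dθ| = 5.6/0.017541 = 319.26 rad/s.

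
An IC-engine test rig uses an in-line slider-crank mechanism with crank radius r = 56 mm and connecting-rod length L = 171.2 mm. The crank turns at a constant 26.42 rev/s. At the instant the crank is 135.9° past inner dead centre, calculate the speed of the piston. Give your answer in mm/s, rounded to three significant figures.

ω = 2π·26.4 = 166 rad/s
For an in-line slider-crank, x = r cosθ + √(L² − r² sin²θ), so v = −rω sinθ·[1 + r cosθ/√(L² − r² sin²θ)].
With r = 0.056 m, L = 0.1712 m, θ = 135.9°: √(L² − r² sin²θ) = 0.16671 m.
v = −0.056·166·0.69591·[1 + 0.056·-0.71813/0.16671] = -4.9087 m/s.
|v| = 4.9087 m/s = 4908.7 mm/s.

4910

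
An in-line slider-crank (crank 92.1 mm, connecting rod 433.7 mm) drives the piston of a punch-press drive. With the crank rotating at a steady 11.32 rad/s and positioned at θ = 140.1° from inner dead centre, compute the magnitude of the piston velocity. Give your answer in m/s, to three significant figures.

ω = 11.32 rad/s
For an in-line slider-crank, x = r cosθ + √(L² − r² sin²θ), so v = −rω sinθ·[1 + r cosθ/√(L² − r² sin²θ)].
With r = 0.0921 m, L = 0.4337 m, θ = 140.1°: √(L² − r² sin²θ) = 0.42966 m.
v = −0.0921·11.32·0.64145·[1 + 0.0921·-0.76717/0.42966] = -0.55878 m/s.
|v| = 0.55878 m/s.

0.559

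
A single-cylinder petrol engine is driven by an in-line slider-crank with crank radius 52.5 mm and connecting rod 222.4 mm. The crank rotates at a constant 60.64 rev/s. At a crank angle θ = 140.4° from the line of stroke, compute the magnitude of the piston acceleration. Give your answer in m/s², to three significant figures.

5510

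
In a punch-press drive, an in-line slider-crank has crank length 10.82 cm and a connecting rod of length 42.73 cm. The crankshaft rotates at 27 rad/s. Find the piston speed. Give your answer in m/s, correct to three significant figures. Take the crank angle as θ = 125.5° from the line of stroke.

2.02

ω = 27 rad/s
For an in-line slider-crank, x = r cosθ + √(L² − r² sin²θ), so v = −rω sinθ·[1 + r cosθ/√(L² − r² sin²θ)].
With r = 0.1082 m, L = 0.4273 m, θ = 125.5°: √(L² − r² sin²θ) = 0.41812 m.
v = −0.1082·27·0.81412·[1 + 0.1082·-0.58070/0.41812] = -2.021 m/s.
|v| = 2.021 m/s.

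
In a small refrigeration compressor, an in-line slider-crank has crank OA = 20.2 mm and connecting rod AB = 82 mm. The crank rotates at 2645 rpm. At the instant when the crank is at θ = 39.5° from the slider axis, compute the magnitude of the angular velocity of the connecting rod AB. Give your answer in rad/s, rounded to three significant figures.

53.3

ω = 277 rad/s (converted from 2645 rpm).
The rod makes angle φ with the slider axis where L sinφ = r sinθ; differentiating, L cosφ·φ̇ = r ω cosθ.
L cosφ = √(L² − r² sin²θ) = 0.080987 m.
|ω_rod| = r ω |cosθ| / √(L² − r² sin²θ) = 0.0202·277·0.77162/0.080987 = 53.308 rad/s.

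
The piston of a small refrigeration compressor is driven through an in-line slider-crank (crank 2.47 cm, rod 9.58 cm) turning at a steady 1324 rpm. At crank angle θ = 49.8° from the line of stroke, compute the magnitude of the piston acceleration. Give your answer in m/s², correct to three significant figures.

ω = 2π·1324/60 = 138.6 rad/s
x(θ) = r cosθ + √(L² − r² sin²θ); with ω constant, a = ω²·d²x/dθ².
d²x/dθ² = −r cosθ − r²(cos2θ)/√u − r⁴ sin²2θ/(4u^{3/2}),  u = L² − r² sin²θ = 0.00882172 m².
Substituting r = 0.0247 m, L = 0.0958 m, θ = 49.8°: d²x/dθ² = -0.014969 m.
a = ω²·d²x/dθ² = (138.6)²·(-0.014969) = -287.75 m/s²;  |a| = 287.75 m/s².

288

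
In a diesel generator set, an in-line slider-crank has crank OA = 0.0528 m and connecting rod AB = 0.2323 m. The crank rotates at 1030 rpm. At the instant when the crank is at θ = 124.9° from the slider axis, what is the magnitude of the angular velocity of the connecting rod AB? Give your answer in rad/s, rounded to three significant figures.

14.3

ω = 107.9 rad/s (converted from 1030 rpm).
The rod makes angle φ with the slider axis where L sinφ = r sinθ; differentiating, L cosφ·φ̇ = r ω cosθ.
L cosφ = √(L² − r² sin²θ) = 0.22823 m.
|ω_rod| = r ω |cosθ| / √(L² − r² sin²θ) = 0.0528·107.9·0.57215/0.22823 = 14.277 rad/s.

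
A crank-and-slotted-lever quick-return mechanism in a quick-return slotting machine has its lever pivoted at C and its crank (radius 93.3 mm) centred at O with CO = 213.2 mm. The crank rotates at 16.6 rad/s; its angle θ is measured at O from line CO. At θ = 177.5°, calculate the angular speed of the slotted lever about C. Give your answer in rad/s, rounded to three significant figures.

ω = 16.6 rad/s
Crank pin A relative to C: A = (d + r cosθ, r sinθ); lever angle φ = atan2(r sinθ, d + r cosθ).
Differentiating tanφ: φ̇ = rω(d cosθ + r)/(d² + r² + 2dr cosθ).
d² + r² + 2dr cosθ = |CA|² = 0.0144139 m²;  d cosθ + r = -0.1197 m.
|ω_lever| = |0.0933·16.6·-0.1197| / 0.0144139 = 12.862 rad/s.

12.9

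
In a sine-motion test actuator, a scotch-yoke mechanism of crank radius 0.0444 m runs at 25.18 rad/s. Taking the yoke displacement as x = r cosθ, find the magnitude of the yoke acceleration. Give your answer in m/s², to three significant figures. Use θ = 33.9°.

23.4

ω = 25.18 rad/s
x = r cosθ ⇒ ẍ = −rω² cosθ (ω constant).
|a| = rω²|cosθ| = 0.0444·(25.18)²·|cos 33.9°| = 23.366 m/s².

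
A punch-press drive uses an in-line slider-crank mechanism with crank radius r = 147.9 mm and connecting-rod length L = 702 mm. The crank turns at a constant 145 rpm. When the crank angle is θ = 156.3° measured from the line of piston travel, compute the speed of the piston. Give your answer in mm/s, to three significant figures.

728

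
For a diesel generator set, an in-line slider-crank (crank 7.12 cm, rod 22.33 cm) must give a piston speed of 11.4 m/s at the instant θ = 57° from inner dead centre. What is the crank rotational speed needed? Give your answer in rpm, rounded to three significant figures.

For an in-line slider-crank, |v_piston| = rω|sinθ|·[1 + r cosθ/√(L² − r² sin²θ)].
With r = 0.0712 m, L = 0.2233 m, θ = 57°: the bracketed kinematic factor |dx/dθ| = 0.070475 m.
ω = v/|dx/dθ| = 11.4/0.070475 = 161.76 rad/s.
N = 60ω/(2π) = 1544.7 rpm.

1540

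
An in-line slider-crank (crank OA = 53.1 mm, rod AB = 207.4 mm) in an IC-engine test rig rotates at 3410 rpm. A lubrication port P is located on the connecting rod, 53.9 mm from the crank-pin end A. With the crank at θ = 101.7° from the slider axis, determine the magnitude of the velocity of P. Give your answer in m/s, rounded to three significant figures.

18.5

ω = 357.1 rad/s.  Crank-pin speed |V_A| = rω = 18.962 m/s, perpendicular to OA.
Rod angle: sinφ = −(r/L) sinθ ⇒ φ = -14.519°; ω_rod = −rω cosθ/√(L²−r²sin²θ) = +19.152 rad/s.
V_P = V_A + ω_rod × AP, with AP = 0.0539 m along the rod.
Components: V_Px = −rω sinθ − a·ω_rod·sinφ = -18.309 m/s;  V_Py = rω cosθ + a·ω_rod·cosφ = -2.8459 m/s.
|V_P| = √(V_Px² + V_Py²) = 18.529 m/s.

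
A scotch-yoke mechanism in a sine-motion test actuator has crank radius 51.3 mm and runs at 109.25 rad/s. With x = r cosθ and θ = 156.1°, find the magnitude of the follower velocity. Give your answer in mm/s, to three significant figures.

ω = 109.2 rad/s
x = r cosθ ⇒ ẋ = −rω sinθ.
|v| = rω|sinθ| = 0.0513·109.2·|sin 156.1°| = 2.2706 m/s = 2270.6 mm/s.

2270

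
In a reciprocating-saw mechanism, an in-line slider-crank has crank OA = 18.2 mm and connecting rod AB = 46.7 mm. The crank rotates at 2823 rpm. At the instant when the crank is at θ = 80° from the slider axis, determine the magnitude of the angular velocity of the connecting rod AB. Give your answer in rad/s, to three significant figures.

21.7

ω = 295.6 rad/s (converted from 2823 rpm).
The rod makes angle φ with the slider axis where L sinφ = r sinθ; differentiating, L cosφ·φ̇ = r ω cosθ.
L cosφ = √(L² − r² sin²θ) = 0.043124 m.
|ω_rod| = r ω |cosθ| / √(L² − r² sin²θ) = 0.0182·295.6·0.17365/0.043124 = 21.665 rad/s.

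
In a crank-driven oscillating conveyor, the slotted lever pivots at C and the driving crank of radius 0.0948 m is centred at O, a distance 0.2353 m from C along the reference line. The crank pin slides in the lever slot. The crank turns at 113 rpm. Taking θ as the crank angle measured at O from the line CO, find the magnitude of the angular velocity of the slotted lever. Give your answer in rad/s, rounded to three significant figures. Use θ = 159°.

6.17

ω = 11.83 rad/s (from 113 rpm).
Crank pin A relative to C: A = (d + r cosθ, r sinθ); lever angle φ = atan2(r sinθ, d + r cosθ).
Differentiating tanφ: φ̇ = rω(d cosθ + r)/(d² + r² + 2dr cosθ).
d² + r² + 2dr cosθ = |CA|² = 0.0227034 m²;  d cosθ + r = -0.12487 m.
|ω_lever| = |0.0948·11.83·-0.12487| / 0.0227034 = 6.17 rad/s.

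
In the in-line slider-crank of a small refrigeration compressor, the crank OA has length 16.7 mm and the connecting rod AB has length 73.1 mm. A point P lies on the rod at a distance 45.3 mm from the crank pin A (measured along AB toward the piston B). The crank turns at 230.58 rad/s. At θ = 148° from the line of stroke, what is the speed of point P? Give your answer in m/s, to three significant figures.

ω = 230.6 rad/s.  Crank-pin speed |V_A| = rω = 3.8507 m/s, perpendicular to OA.
Rod angle: sinφ = −(r/L) sinθ ⇒ φ = -6.953°; ω_rod = −rω cosθ/√(L²−r²sin²θ) = +45.004 rad/s.
V_P = V_A + ω_rod × AP, with AP = 0.0453 m along the rod.
Components: V_Px = −rω sinθ − a·ω_rod·sinφ = -1.7937 m/s;  V_Py = rω cosθ + a·ω_rod·cosφ = -1.2419 m/s.
|V_P| = √(V_Px² + V_Py²) = 2.1817 m/s.

2.18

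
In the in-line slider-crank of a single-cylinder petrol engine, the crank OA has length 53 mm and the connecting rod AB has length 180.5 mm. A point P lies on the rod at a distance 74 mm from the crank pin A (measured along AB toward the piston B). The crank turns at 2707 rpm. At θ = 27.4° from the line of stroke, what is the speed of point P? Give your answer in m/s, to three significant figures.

11.0

ω = 283.5 rad/s.  Crank-pin speed |V_A| = rω = 15.024 m/s, perpendicular to OA.
Rod angle: sinφ = −(r/L) sinθ ⇒ φ = -7.766°; ω_rod = −rω cosθ/√(L²−r²sin²θ) = -74.583 rad/s.
V_P = V_A + ω_rod × AP, with AP = 0.074 m along the rod.
Components: V_Px = −rω sinθ − a·ω_rod·sinφ = -7.6599 m/s;  V_Py = rω cosθ + a·ω_rod·cosφ = +7.8702 m/s.
|V_P| = √(V_Px² + V_Py²) = 10.983 m/s.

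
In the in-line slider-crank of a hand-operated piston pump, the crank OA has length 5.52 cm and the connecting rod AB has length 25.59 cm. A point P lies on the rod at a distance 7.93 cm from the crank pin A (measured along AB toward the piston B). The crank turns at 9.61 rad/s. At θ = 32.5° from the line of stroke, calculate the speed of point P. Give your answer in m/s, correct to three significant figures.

0.431

ω = 9.61 rad/s.  Crank-pin speed |V_A| = rω = 0.53047 m/s, perpendicular to OA.
Rod angle: sinφ = −(r/L) sinθ ⇒ φ = -6.656°; ω_rod = −rω cosθ/√(L²−r²sin²θ) = -1.7602 rad/s.
V_P = V_A + ω_rod × AP, with AP = 0.0793 m along the rod.
Components: V_Px = −rω sinθ − a·ω_rod·sinφ = -0.3012 m/s;  V_Py = rω cosθ + a·ω_rod·cosφ = +0.30875 m/s.
|V_P| = √(V_Px² + V_Py²) = 0.43134 m/s.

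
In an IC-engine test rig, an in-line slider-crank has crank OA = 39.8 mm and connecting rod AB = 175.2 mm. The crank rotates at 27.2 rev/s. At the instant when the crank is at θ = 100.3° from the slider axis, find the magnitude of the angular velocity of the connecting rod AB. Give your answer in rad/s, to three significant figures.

ω = 170.9 rad/s (converted from 27.2 rev/s).
The rod makes angle φ with the slider axis where L sinφ = r sinθ; differentiating, L cosφ·φ̇ = r ω cosθ.
L cosφ = √(L² − r² sin²θ) = 0.17077 m.
|ω_rod| = r ω |cosθ| / √(L² − r² sin²θ) = 0.0398·170.9·0.17880/0.17077 = 7.1219 rad/s.

7.12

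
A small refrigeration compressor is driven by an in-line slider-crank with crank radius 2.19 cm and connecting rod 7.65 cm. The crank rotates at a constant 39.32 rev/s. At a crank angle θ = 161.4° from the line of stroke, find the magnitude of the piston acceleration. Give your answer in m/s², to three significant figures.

958

ω = 2π·39.3 = 247.1 rad/s
x(θ) = r cosθ + √(L² − r² sin²θ); with ω constant, a = ω²·d²x/dθ².
d²x/dθ² = −r cosθ − r²(cos2θ)/√u − r⁴ sin²2θ/(4u^{3/2}),  u = L² − r² sin²θ = 0.00580346 m².
Substituting r = 0.0219 m, L = 0.0765 m, θ = 161.4°: d²x/dθ² = +0.015694 m.
a = ω²·d²x/dθ² = (247.1)²·(+0.015694) = +957.89 m/s²;  |a| = 957.89 m/s².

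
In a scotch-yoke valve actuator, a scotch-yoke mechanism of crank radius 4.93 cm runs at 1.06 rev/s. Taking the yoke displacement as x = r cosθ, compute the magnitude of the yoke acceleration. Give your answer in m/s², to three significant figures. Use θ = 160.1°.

ω = 6.66 rad/s (from 1.06 rev/s).
x = r cosθ ⇒ ẍ = −rω² cosθ (ω constant).
|a| = rω²|cosθ| = 0.0493·(6.66)²·|cos 160.1°| = 2.0563 m/s².

2.06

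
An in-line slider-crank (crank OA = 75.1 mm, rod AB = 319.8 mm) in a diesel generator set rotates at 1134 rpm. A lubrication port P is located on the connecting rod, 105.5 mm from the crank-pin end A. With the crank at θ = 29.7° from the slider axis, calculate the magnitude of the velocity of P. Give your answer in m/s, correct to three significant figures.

ω = 118.8 rad/s.  Crank-pin speed |V_A| = rω = 8.9183 m/s, perpendicular to OA.
Rod angle: sinφ = −(r/L) sinθ ⇒ φ = -6.682°; ω_rod = −rω cosθ/√(L²−r²sin²θ) = -24.389 rad/s.
V_P = V_A + ω_rod × AP, with AP = 0.1055 m along the rod.
Components: V_Px = −rω sinθ − a·ω_rod·sinφ = -4.718 m/s;  V_Py = rω cosθ + a·ω_rod·cosφ = +5.1911 m/s.
|V_P| = √(V_Px² + V_Py²) = 7.0148 m/s.

7.01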